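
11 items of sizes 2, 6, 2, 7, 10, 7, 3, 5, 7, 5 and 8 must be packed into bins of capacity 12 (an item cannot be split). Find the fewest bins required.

Total = 10 + 8 + 7 + 7 + 7 + 6 + 5 + 5 + 3 + 2 + 2 = 62.
Lower bound: ⌈62/12⌉ = 6 bins.
A packing using 6 bins:
  bin 1: 10 + 2 = 12
  bin 2: 8 + 3 = 11
  bin 3: 7 + 5 = 12
  bin 4: 7 + 5 = 12
  bin 5: 7 + 2 = 9
  bin 6: 6 = 6
This matches the lower bound, so 6 is optimal.

6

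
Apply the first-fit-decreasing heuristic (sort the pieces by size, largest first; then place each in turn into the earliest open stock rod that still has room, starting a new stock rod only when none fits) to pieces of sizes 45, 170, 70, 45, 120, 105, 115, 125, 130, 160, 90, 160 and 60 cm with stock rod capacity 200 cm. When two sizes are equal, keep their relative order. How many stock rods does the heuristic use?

Sorted descending: 170, 160, 160, 130, 125, 120, 115, 105, 90, 70, 60, 45, 45.
  170 → stock rod 1 (new)  [load 170/200]
  160 → stock rod 2 (new)  [load 160/200]
  160 → stock rod 3 (new)  [load 160/200]
  130 → stock rod 4 (new)  [load 130/200]
  125 → stock rod 5 (new)  [load 125/200]
  120 → stock rod 6 (new)  [load 120/200]
  115 → stock rod 7 (new)  [load 115/200]
  105 → stock rod 8 (new)  [load 105/200]
  90 → stock rod 8  [load 195/200]
  70 → stock rod 4  [load 200/200]
  60 → stock rod 5  [load 185/200]
  45 → stock rod 6  [load 165/200]
  45 → stock rod 7  [load 160/200]
8 stock rods opened.

8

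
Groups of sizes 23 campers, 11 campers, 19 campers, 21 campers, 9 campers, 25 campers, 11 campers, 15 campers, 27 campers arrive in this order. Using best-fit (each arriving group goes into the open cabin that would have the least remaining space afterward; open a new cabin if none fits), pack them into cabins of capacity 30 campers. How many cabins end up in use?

6

  23 → cabin 1 (new)  [load 23/30]
  11 → cabin 2 (new)  [load 11/30]
  19 → cabin 2  [load 30/30]
  21 → cabin 3 (new)  [load 21/30]
  9 → cabin 3  [load 30/30]
  25 → cabin 4 (new)  [load 25/30]
  11 → cabin 5 (new)  [load 11/30]
  15 → cabin 5  [load 26/30]
  27 → cabin 6 (new)  [load 27/30]
6 cabins opened.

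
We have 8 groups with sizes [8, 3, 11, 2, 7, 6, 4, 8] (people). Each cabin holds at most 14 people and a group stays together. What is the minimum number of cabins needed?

4

Total = 11 + 8 + 8 + 7 + 6 + 4 + 3 + 2 = 49 people.
Lower bound: ⌈49/14⌉ = 4 cabins.
A packing using 4 cabins:
  cabin 1: 11 + 3 = 14
  cabin 2: 8 + 6 = 14
  cabin 3: 8 + 4 + 2 = 14
  cabin 4: 7 = 7
This matches the lower bound, so 4 is optimal.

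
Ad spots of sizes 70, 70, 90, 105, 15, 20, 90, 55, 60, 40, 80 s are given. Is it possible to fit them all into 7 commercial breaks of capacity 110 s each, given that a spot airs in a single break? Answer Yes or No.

Total = 695 s; ⌈695/110⌉ = 7.
The bound of 7 does not rule out 7, but exhaustive search shows no assignment into 7 commercial breaks of capacity 110 s exists — the minimum is 8.

No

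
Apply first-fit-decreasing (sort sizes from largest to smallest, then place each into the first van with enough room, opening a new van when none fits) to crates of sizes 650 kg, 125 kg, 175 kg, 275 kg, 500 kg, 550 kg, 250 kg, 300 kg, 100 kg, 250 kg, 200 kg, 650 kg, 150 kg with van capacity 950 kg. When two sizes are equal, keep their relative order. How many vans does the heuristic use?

Sorted descending: 650, 650, 550, 500, 300, 275, 250, 250, 200, 175, 150, 125, 100.
  650 → van 1 (new)  [load 650/950]
  650 → van 2 (new)  [load 650/950]
  550 → van 3 (new)  [load 550/950]
  500 → van 4 (new)  [load 500/950]
  300 → van 1  [load 950/950]
  275 → van 2  [load 925/950]
  250 → van 3  [load 800/950]
  250 → van 4  [load 750/950]
  200 → van 4  [load 950/950]
  175 → van 5 (new)  [load 175/950]
  150 → van 3  [load 950/950]
  125 → van 5  [load 300/950]
  100 → van 5  [load 400/950]
5 vans opened.

5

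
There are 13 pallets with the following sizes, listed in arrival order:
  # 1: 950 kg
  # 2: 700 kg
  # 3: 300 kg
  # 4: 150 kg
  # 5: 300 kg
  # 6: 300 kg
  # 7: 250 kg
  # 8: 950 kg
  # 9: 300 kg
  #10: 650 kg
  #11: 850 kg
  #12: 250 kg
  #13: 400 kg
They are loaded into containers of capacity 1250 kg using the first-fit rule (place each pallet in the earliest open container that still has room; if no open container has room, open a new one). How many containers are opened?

  950 → container 1 (new)  [load 950/1250]
  700 → container 2 (new)  [load 700/1250]
  300 → container 1  [load 1250/1250]
  150 → container 2  [load 850/1250]
  300 → container 2  [load 1150/1250]
  300 → container 3 (new)  [load 300/1250]
  250 → container 3  [load 550/1250]
  950 → container 4 (new)  [load 950/1250]
  300 → container 3  [load 850/1250]
  650 → container 5 (new)  [load 650/1250]
  850 → container 6 (new)  [load 850/1250]
  250 → container 3  [load 1100/1250]
  400 → container 5  [load 1050/1250]
6 containers opened.

6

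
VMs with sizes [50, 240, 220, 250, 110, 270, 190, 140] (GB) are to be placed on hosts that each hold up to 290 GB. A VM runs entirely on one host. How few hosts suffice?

Total = 270 + 250 + 240 + 220 + 190 + 140 + 110 + 50 = 1470 GB.
Lower bound: ⌈1470/290⌉ = 6 hosts.
A packing using 6 hosts:
  host 1: 270 = 270
  host 2: 250 = 250
  host 3: 240 + 50 = 290
  host 4: 220 = 220
  host 5: 190 = 190
  host 6: 140 + 110 = 250
This matches the lower bound, so 6 is optimal.

6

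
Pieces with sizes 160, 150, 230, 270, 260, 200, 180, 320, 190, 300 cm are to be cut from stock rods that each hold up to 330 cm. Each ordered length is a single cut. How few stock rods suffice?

9

Total = 320 + 300 + 270 + 260 + 230 + 200 + 190 + 180 + 160 + 150 = 2260 cm.
Lower bound: ⌈2260/330⌉ = 7 stock rods.
Also, 8 pieces each exceed 165 cm, and no two of those can share a stock rod, so at least 8 stock rods are needed.
A packing using 9 stock rods:
  stock rod 1: 320 = 320
  stock rod 2: 300 = 300
  stock rod 3: 270 = 270
  stock rod 4: 260 = 260
  stock rod 5: 230 = 230
  stock rod 6: 200 = 200
  stock rod 7: 190 = 190
  stock rod 8: 180 + 150 = 330
  stock rod 9: 160 = 160
No arrangement into 8 stock rods stays within capacity, so 9 is optimal.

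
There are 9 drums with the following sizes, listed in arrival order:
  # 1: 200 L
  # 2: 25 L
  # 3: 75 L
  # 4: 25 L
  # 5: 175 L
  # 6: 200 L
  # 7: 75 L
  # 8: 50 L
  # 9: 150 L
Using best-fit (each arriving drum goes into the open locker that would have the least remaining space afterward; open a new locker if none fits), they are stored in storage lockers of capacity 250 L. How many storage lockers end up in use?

  200 → locker 1 (new)  [load 200/250]
  25 → locker 1  [load 225/250]
  75 → locker 2 (new)  [load 75/250]
  25 → locker 1  [load 250/250]
  175 → locker 2  [load 250/250]
  200 → locker 3 (new)  [load 200/250]
  75 → locker 4 (new)  [load 75/250]
  50 → locker 3  [load 250/250]
  150 → locker 4  [load 225/250]
4 storage lockers opened.

4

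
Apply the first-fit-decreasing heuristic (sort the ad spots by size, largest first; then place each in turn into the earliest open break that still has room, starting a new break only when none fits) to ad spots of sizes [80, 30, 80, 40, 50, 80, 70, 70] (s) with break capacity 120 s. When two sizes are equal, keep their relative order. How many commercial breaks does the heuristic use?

5

Sorted descending: 80, 80, 80, 70, 70, 50, 40, 30.
  80 → break 1 (new)  [load 80/120]
  80 → break 2 (new)  [load 80/120]
  80 → break 3 (new)  [load 80/120]
  70 → break 4 (new)  [load 70/120]
  70 → break 5 (new)  [load 70/120]
  50 → break 4  [load 120/120]
  40 → break 1  [load 120/120]
  30 → break 2  [load 110/120]
5 commercial breaks opened.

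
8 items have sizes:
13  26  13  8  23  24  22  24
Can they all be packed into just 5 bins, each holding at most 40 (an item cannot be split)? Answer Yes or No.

Yes

A valid assignment using 5 bins:
  bin 1: 26 + 13 = 39
  bin 2: 24 + 13 = 37
  bin 3: 24 + 8 = 32
  bin 4: 23 = 23
  bin 5: 22 = 22
Every load is within 40, so 5 bins suffice.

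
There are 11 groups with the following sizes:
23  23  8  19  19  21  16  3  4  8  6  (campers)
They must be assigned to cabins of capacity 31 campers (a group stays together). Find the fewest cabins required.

6

Total = 23 + 23 + 21 + 19 + 19 + 16 + 8 + 8 + 6 + 4 + 3 = 150 campers.
Lower bound: ⌈150/31⌉ = 5 cabins.
Also, 6 groups each exceed 31/2 campers, and no two of those can share a cabin, so at least 6 cabins are needed.
A packing using 6 cabins:
  cabin 1: 23 + 8 = 31
  cabin 2: 23 + 8 = 31
  cabin 3: 21 + 6 + 4 = 31
  cabin 4: 19 + 3 = 22
  cabin 5: 19 = 19
  cabin 6: 16 = 16
This matches the lower bound, so 6 is optimal.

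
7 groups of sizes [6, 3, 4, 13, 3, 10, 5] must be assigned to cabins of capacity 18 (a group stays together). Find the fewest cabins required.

3

Total = 13 + 10 + 6 + 5 + 4 + 3 + 3 = 44.
Lower bound: ⌈44/18⌉ = 3 cabins.
A packing using 3 cabins:
  cabin 1: 13 + 5 = 18
  cabin 2: 10 + 6 = 16
  cabin 3: 4 + 3 + 3 = 10
This matches the lower bound, so 3 is optimal.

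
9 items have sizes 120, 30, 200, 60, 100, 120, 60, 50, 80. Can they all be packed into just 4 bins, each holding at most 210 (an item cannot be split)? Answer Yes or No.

Yes

A valid assignment using 4 bins:
  bin 1: 200 = 200
  bin 2: 120 + 80 = 200
  bin 3: 120 + 60 + 30 = 210
  bin 4: 100 + 60 + 50 = 210
Every load is within 210, so 4 bins suffice.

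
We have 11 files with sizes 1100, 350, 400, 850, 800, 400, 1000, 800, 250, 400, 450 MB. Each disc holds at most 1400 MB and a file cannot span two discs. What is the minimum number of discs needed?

Total = 1100 + 1000 + 850 + 800 + 800 + 450 + 400 + 400 + 400 + 350 + 250 = 6800 MB.
Lower bound: ⌈6800/1400⌉ = 5 discs.
A packing using 6 discs:
  disc 1: 1100 + 250 = 1350
  disc 2: 1000 + 400 = 1400
  disc 3: 850 + 450 = 1300
  disc 4: 800 + 400 = 1200
  disc 5: 800 + 400 = 1200
  disc 6: 350 = 350
No arrangement into 5 discs stays within capacity, so 6 is optimal.

6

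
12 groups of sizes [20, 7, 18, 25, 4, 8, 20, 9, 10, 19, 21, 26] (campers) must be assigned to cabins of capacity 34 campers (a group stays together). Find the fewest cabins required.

Total = 26 + 25 + 21 + 20 + 20 + 19 + 18 + 10 + 9 + 8 + 7 + 4 = 187 campers.
Lower bound: ⌈187/34⌉ = 6 cabins.
Also, 7 groups each exceed 17 campers, and no two of those can share a cabin, so at least 7 cabins are needed.
A packing using 7 cabins:
  cabin 1: 26 + 8 = 34
  cabin 2: 25 + 9 = 34
  cabin 3: 21 + 10 = 31
  cabin 4: 20 + 7 + 4 = 31
  cabin 5: 20 = 20
  cabin 6: 19 = 19
  cabin 7: 18 = 18
This matches the lower bound, so 7 is optimal.

7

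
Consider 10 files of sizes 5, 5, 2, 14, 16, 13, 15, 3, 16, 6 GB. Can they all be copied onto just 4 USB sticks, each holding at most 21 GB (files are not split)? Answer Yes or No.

No

Total = 95 GB; ⌈95/21⌉ = 5.
At least 5 USB sticks are required, but only 4 are allowed.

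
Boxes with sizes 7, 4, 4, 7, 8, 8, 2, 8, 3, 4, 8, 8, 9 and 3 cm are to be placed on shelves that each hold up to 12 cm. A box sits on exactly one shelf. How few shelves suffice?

Total = 9 + 8 + 8 + 8 + 8 + 8 + 7 + 7 + 4 + 4 + 4 + 3 + 3 + 2 = 83 cm.
Lower bound: ⌈83/12⌉ = 7 shelves.
Also, 8 boxes each exceed 6 cm, and no two of those can share a shelf, so at least 8 shelves are needed.
A packing using 8 shelves:
  shelf 1: 9 + 3 = 12
  shelf 2: 8 + 4 = 12
  shelf 3: 8 + 4 = 12
  shelf 4: 8 + 4 = 12
  shelf 5: 8 + 3 = 11
  shelf 6: 8 + 2 = 10
  shelf 7: 7 = 7
  shelf 8: 7 = 7
This matches the lower bound, so 8 is optimal.

8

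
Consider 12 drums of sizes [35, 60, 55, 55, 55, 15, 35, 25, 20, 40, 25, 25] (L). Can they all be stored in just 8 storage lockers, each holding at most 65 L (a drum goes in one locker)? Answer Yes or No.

Yes

A valid assignment using 8 storage lockers:
  locker 1: 60 = 60
  locker 2: 55 = 55
  locker 3: 55 = 55
  locker 4: 55 = 55
  locker 5: 40 + 25 = 65
  locker 6: 35 + 25 = 60
  locker 7: 35 + 25 = 60
  locker 8: 20 + 15 = 35
Every load is within 65 L, so 8 storage lockers suffice.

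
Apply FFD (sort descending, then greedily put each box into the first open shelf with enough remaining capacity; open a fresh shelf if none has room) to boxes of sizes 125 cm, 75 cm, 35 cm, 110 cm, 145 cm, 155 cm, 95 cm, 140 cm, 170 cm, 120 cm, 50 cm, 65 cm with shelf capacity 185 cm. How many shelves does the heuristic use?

8

Sorted descending: 170, 155, 145, 140, 125, 120, 110, 95, 75, 65, 50, 35.
  170 → shelf 1 (new)  [load 170/185]
  155 → shelf 2 (new)  [load 155/185]
  145 → shelf 3 (new)  [load 145/185]
  140 → shelf 4 (new)  [load 140/185]
  125 → shelf 5 (new)  [load 125/185]
  120 → shelf 6 (new)  [load 120/185]
  110 → shelf 7 (new)  [load 110/185]
  95 → shelf 8 (new)  [load 95/185]
  75 → shelf 7  [load 185/185]
  65 → shelf 6  [load 185/185]
  50 → shelf 5  [load 175/185]
  35 → shelf 3  [load 180/185]
8 shelves opened.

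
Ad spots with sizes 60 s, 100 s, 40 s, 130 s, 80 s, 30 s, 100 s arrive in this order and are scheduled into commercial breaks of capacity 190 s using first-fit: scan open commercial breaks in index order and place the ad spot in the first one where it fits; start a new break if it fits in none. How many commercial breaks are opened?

3

  60 → break 1 (new)  [load 60/190]
  100 → break 1  [load 160/190]
  40 → break 2 (new)  [load 40/190]
  130 → break 2  [load 170/190]
  80 → break 3 (new)  [load 80/190]
  30 → break 1  [load 190/190]
  100 → break 3  [load 180/190]
3 commercial breaks opened.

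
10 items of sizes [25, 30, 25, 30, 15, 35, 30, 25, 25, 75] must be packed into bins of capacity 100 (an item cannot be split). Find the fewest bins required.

4

Total = 75 + 35 + 30 + 30 + 30 + 25 + 25 + 25 + 25 + 15 = 315.
Lower bound: ⌈315/100⌉ = 4 bins.
A packing using 4 bins:
  bin 1: 75 + 25 = 100
  bin 2: 35 + 30 + 30 = 95
  bin 3: 30 + 25 + 25 + 15 = 95
  bin 4: 25 = 25
This matches the lower bound, so 4 is optimal.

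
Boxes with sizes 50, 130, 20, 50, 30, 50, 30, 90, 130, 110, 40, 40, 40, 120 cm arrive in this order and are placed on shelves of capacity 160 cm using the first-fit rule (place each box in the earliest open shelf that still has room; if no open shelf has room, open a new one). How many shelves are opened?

7

  50 → shelf 1 (new)  [load 50/160]
  130 → shelf 2 (new)  [load 130/160]
  20 → shelf 1  [load 70/160]
  50 → shelf 1  [load 120/160]
  30 → shelf 1  [load 150/160]
  50 → shelf 3 (new)  [load 50/160]
  30 → shelf 2  [load 160/160]
  90 → shelf 3  [load 140/160]
  130 → shelf 4 (new)  [load 130/160]
  110 → shelf 5 (new)  [load 110/160]
  40 → shelf 5  [load 150/160]
  40 → shelf 6 (new)  [load 40/160]
  40 → shelf 6  [load 80/160]
  120 → shelf 7 (new)  [load 120/160]
7 shelves opened.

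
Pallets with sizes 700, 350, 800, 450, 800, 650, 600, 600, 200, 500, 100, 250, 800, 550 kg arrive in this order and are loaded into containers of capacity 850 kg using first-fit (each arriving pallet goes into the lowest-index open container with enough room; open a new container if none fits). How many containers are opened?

  700 → container 1 (new)  [load 700/850]
  350 → container 2 (new)  [load 350/850]
  800 → container 3 (new)  [load 800/850]
  450 → container 2  [load 800/850]
  800 → container 4 (new)  [load 800/850]
  650 → container 5 (new)  [load 650/850]
  600 → container 6 (new)  [load 600/850]
  600 → container 7 (new)  [load 600/850]
  200 → container 5  [load 850/850]
  500 → container 8 (new)  [load 500/850]
  100 → container 1  [load 800/850]
  250 → container 6  [load 850/850]
  800 → container 9 (new)  [load 800/850]
  550 → container 10 (new)  [load 550/850]
10 containers opened.

10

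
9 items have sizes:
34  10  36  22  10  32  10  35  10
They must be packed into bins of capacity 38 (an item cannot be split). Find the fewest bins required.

Total = 36 + 35 + 34 + 32 + 22 + 10 + 10 + 10 + 10 = 199.
Lower bound: ⌈199/38⌉ = 6 bins.
A packing using 6 bins:
  bin 1: 36 = 36
  bin 2: 35 = 35
  bin 3: 34 = 34
  bin 4: 32 = 32
  bin 5: 22 + 10 = 32
  bin 6: 10 + 10 + 10 = 30
This matches the lower bound, so 6 is optimal.

6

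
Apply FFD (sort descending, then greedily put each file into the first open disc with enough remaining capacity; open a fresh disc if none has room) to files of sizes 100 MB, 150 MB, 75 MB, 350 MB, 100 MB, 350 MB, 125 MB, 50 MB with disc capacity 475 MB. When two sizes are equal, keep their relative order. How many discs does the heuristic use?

Sorted descending: 350, 350, 150, 125, 100, 100, 75, 50.
  350 → disc 1 (new)  [load 350/475]
  350 → disc 2 (new)  [load 350/475]
  150 → disc 3 (new)  [load 150/475]
  125 → disc 1  [load 475/475]
  100 → disc 2  [load 450/475]
  100 → disc 3  [load 250/475]
  75 → disc 3  [load 325/475]
  50 → disc 3  [load 375/475]
3 discs opened.

3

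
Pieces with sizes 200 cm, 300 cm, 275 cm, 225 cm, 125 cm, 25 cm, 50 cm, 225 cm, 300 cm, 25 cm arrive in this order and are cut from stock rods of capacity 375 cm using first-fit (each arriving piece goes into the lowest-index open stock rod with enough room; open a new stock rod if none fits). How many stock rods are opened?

6

  200 → stock rod 1 (new)  [load 200/375]
  300 → stock rod 2 (new)  [load 300/375]
  275 → stock rod 3 (new)  [load 275/375]
  225 → stock rod 4 (new)  [load 225/375]
  125 → stock rod 1  [load 325/375]
  25 → stock rod 1  [load 350/375]
  50 → stock rod 2  [load 350/375]
  225 → stock rod 5 (new)  [load 225/375]
  300 → stock rod 6 (new)  [load 300/375]
  25 → stock rod 1  [load 375/375]
6 stock rods opened.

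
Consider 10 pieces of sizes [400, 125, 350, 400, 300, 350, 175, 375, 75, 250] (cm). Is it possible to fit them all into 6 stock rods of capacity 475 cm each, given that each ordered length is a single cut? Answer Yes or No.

No

Total = 2800 cm; ⌈2800/475⌉ = 6.
7 pieces each exceed half the capacity and cannot share a stock rod, forcing at least 7 stock rods.
At least 7 stock rods are required, but only 6 are allowed.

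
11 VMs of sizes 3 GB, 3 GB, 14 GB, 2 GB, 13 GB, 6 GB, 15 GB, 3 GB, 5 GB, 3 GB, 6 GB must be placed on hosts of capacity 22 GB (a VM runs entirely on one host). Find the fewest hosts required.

4

Total = 15 + 14 + 13 + 6 + 6 + 5 + 3 + 3 + 3 + 3 + 2 = 73 GB.
Lower bound: ⌈73/22⌉ = 4 hosts.
A packing using 4 hosts:
  host 1: 15 + 6 = 21
  host 2: 14 + 6 + 2 = 22
  host 3: 13 + 5 + 3 = 21
  host 4: 3 + 3 + 3 = 9
This matches the lower bound, so 4 is optimal.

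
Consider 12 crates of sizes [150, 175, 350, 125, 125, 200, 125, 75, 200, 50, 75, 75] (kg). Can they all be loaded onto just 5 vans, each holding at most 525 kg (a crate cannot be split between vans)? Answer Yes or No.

A valid assignment using 4 vans:
  van 1: 350 + 175 = 525
  van 2: 200 + 200 + 125 = 525
  van 3: 150 + 125 + 125 + 75 + 50 = 525
  van 4: 75 + 75 = 150
That uses only 4 ≤ 5, so 5 vans are enough.

Yes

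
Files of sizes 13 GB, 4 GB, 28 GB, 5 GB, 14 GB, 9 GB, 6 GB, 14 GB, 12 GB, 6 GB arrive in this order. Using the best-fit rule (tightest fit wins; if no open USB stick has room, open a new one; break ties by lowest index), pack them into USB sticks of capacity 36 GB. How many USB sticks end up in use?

4

  13 → USB stick 1 (new)  [load 13/36]
  4 → USB stick 1  [load 17/36]
  28 → USB stick 2 (new)  [load 28/36]
  5 → USB stick 2  [load 33/36]
  14 → USB stick 1  [load 31/36]
  9 → USB stick 3 (new)  [load 9/36]
  6 → USB stick 3  [load 15/36]
  14 → USB stick 3  [load 29/36]
  12 → USB stick 4 (new)  [load 12/36]
  6 → USB stick 3  [load 35/36]
4 USB sticks opened.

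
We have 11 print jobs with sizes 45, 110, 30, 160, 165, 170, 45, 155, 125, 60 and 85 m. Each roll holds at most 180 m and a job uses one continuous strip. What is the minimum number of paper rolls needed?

Total = 170 + 165 + 160 + 155 + 125 + 110 + 85 + 60 + 45 + 45 + 30 = 1150 m.
Lower bound: ⌈1150/180⌉ = 7 paper rolls.
A packing using 7 paper rolls:
  roll 1: 170 = 170
  roll 2: 165 = 165
  roll 3: 160 = 160
  roll 4: 155 = 155
  roll 5: 125 + 45 = 170
  roll 6: 110 + 60 = 170
  roll 7: 85 + 45 + 30 = 160
This matches the lower bound, so 7 is optimal.

7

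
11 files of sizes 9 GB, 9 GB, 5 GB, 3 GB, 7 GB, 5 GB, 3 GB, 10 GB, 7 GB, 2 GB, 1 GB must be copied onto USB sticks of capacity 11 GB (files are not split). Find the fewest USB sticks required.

6

Total = 10 + 9 + 9 + 7 + 7 + 5 + 5 + 3 + 3 + 2 + 1 = 61 GB.
Lower bound: ⌈61/11⌉ = 6 USB sticks.
A packing using 6 USB sticks:
  USB stick 1: 10 + 1 = 11
  USB stick 2: 9 + 2 = 11
  USB stick 3: 9 = 9
  USB stick 4: 7 + 3 = 10
  USB stick 5: 7 + 3 = 10
  USB stick 6: 5 + 5 = 10
This matches the lower bound, so 6 is optimal.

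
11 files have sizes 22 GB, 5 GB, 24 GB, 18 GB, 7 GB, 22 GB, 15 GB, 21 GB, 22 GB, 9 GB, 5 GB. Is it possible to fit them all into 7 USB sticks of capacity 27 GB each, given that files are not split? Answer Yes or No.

A valid assignment using 7 USB sticks:
  USB stick 1: 24 = 24
  USB stick 2: 22 + 5 = 27
  USB stick 3: 22 + 5 = 27
  USB stick 4: 22 = 22
  USB stick 5: 21 = 21
  USB stick 6: 18 + 9 = 27
  USB stick 7: 15 + 7 = 22
Every load is within 27 GB, so 7 USB sticks suffice.

Yes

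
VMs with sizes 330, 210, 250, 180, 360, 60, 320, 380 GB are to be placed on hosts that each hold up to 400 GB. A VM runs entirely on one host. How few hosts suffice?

Total = 380 + 360 + 330 + 320 + 250 + 210 + 180 + 60 = 2090 GB.
Lower bound: ⌈2090/400⌉ = 6 hosts.
A packing using 6 hosts:
  host 1: 380 = 380
  host 2: 360 = 360
  host 3: 330 + 60 = 390
  host 4: 320 = 320
  host 5: 250 = 250
  host 6: 210 + 180 = 390
This matches the lower bound, so 6 is optimal.

6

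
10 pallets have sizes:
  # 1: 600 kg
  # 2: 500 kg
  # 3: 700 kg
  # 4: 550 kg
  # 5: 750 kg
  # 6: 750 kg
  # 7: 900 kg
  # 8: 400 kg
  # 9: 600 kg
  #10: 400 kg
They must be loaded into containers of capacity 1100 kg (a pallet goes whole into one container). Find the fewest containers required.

7

Total = 900 + 750 + 750 + 700 + 600 + 600 + 550 + 500 + 400 + 400 = 6150 kg.
Lower bound: ⌈6150/1100⌉ = 6 containers.
A packing using 7 containers:
  container 1: 900 = 900
  container 2: 750 = 750
  container 3: 750 = 750
  container 4: 700 + 400 = 1100
  container 5: 600 + 500 = 1100
  container 6: 600 + 400 = 1000
  container 7: 550 = 550
No arrangement into 6 containers stays within capacity, so 7 is optimal.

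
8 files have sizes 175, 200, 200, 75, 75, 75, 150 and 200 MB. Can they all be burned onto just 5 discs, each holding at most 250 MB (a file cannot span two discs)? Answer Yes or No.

No

Total = 1150 MB; ⌈1150/250⌉ = 5.
The bound of 5 does not rule out 5, but exhaustive search shows no assignment into 5 discs of capacity 250 MB exists — the minimum is 6.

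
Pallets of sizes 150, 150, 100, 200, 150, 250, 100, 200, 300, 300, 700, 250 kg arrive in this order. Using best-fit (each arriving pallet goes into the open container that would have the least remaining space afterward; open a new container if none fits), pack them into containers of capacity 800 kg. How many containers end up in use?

4

  150 → container 1 (new)  [load 150/800]
  150 → container 1  [load 300/800]
  100 → container 1  [load 400/800]
  200 → container 1  [load 600/800]
  150 → container 1  [load 750/800]
  250 → container 2 (new)  [load 250/800]
  100 → container 2  [load 350/800]
  200 → container 2  [load 550/800]
  300 → container 3 (new)  [load 300/800]
  300 → container 3  [load 600/800]
  700 → container 4 (new)  [load 700/800]
  250 → container 2  [load 800/800]
4 containers opened.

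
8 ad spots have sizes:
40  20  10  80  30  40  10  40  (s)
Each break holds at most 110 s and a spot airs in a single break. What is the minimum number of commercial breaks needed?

Total = 80 + 40 + 40 + 40 + 30 + 20 + 10 + 10 = 270 s.
Lower bound: ⌈270/110⌉ = 3 commercial breaks.
A packing using 3 commercial breaks:
  break 1: 80 + 30 = 110
  break 2: 40 + 40 + 20 + 10 = 110
  break 3: 40 + 10 = 50
This matches the lower bound, so 3 is optimal.

3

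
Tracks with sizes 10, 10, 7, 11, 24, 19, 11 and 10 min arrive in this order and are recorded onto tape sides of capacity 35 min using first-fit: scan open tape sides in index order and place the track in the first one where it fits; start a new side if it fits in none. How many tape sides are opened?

  10 → side 1 (new)  [load 10/35]
  10 → side 1  [load 20/35]
  7 → side 1  [load 27/35]
  11 → side 2 (new)  [load 11/35]
  24 → side 2  [load 35/35]
  19 → side 3 (new)  [load 19/35]
  11 → side 3  [load 30/35]
  10 → side 4 (new)  [load 10/35]
4 tape sides opened.

4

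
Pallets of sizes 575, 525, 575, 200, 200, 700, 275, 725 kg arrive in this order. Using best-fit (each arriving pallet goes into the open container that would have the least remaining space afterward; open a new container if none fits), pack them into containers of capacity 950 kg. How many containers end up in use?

5

  575 → container 1 (new)  [load 575/950]
  525 → container 2 (new)  [load 525/950]
  575 → container 3 (new)  [load 575/950]
  200 → container 1  [load 775/950]
  200 → container 3  [load 775/950]
  700 → container 4 (new)  [load 700/950]
  275 → container 2  [load 800/950]
  725 → container 5 (new)  [load 725/950]
5 containers opened.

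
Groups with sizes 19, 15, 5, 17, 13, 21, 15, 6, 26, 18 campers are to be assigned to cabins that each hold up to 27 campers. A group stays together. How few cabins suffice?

Total = 26 + 21 + 19 + 18 + 17 + 15 + 15 + 13 + 6 + 5 = 155 campers.
Lower bound: ⌈155/27⌉ = 6 cabins.
Also, 7 groups each exceed 27/2 campers, and no two of those can share a cabin, so at least 7 cabins are needed.
A packing using 8 cabins:
  cabin 1: 26 = 26
  cabin 2: 21 + 6 = 27
  cabin 3: 19 + 5 = 24
  cabin 4: 18 = 18
  cabin 5: 17 = 17
  cabin 6: 15 = 15
  cabin 7: 15 = 15
  cabin 8: 13 = 13
No arrangement into 7 cabins stays within capacity, so 8 is optimal.

8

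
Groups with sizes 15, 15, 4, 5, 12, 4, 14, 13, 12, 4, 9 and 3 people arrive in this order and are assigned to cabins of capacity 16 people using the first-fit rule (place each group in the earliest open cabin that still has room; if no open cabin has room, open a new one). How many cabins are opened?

  15 → cabin 1 (new)  [load 15/16]
  15 → cabin 2 (new)  [load 15/16]
  4 → cabin 3 (new)  [load 4/16]
  5 → cabin 3  [load 9/16]
  12 → cabin 4 (new)  [load 12/16]
  4 → cabin 3  [load 13/16]
  14 → cabin 5 (new)  [load 14/16]
  13 → cabin 6 (new)  [load 13/16]
  12 → cabin 7 (new)  [load 12/16]
  4 → cabin 4  [load 16/16]
  9 → cabin 8 (new)  [load 9/16]
  3 → cabin 3  [load 16/16]
8 cabins opened.

8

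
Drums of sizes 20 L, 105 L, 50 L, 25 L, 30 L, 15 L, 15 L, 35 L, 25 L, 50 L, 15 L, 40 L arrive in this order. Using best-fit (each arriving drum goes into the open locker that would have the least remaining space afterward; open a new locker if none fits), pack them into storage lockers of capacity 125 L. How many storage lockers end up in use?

4

  20 → locker 1 (new)  [load 20/125]
  105 → locker 1  [load 125/125]
  50 → locker 2 (new)  [load 50/125]
  25 → locker 2  [load 75/125]
  30 → locker 2  [load 105/125]
  15 → locker 2  [load 120/125]
  15 → locker 3 (new)  [load 15/125]
  35 → locker 3  [load 50/125]
  25 → locker 3  [load 75/125]
  50 → locker 3  [load 125/125]
  15 → locker 4 (new)  [load 15/125]
  40 → locker 4  [load 55/125]
4 storage lockers opened.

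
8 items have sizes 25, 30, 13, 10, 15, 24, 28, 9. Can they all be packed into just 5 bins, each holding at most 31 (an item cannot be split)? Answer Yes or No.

Total = 154; ⌈154/31⌉ = 5.
The bound of 5 does not rule out 5, but exhaustive search shows no assignment into 5 bins of capacity 31 exists — the minimum is 6.

No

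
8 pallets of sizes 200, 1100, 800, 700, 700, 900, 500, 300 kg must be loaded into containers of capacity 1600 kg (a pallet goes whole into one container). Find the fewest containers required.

4

Total = 1100 + 900 + 800 + 700 + 700 + 500 + 300 + 200 = 5200 kg.
Lower bound: ⌈5200/1600⌉ = 4 containers.
A packing using 4 containers:
  container 1: 1100 + 500 = 1600
  container 2: 900 + 700 = 1600
  container 3: 800 + 700 = 1500
  container 4: 300 + 200 = 500
This matches the lower bound, so 4 is optimal.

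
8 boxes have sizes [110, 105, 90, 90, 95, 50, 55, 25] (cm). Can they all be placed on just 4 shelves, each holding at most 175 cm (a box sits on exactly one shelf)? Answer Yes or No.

Total = 620 cm; ⌈620/175⌉ = 4.
5 boxes each exceed half the capacity and cannot share a shelf, forcing at least 5 shelves.
At least 5 shelves are required, but only 4 are allowed.

No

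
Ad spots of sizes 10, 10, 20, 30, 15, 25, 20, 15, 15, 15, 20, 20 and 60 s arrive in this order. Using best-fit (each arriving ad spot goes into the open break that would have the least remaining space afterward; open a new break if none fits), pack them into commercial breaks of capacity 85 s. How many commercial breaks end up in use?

4

  10 → break 1 (new)  [load 10/85]
  10 → break 1  [load 20/85]
  20 → break 1  [load 40/85]
  30 → break 1  [load 70/85]
  15 → break 1  [load 85/85]
  25 → break 2 (new)  [load 25/85]
  20 → break 2  [load 45/85]
  15 → break 2  [load 60/85]
  15 → break 2  [load 75/85]
  15 → break 3 (new)  [load 15/85]
  20 → break 3  [load 35/85]
  20 → break 3  [load 55/85]
  60 → break 4 (new)  [load 60/85]
4 commercial breaks opened.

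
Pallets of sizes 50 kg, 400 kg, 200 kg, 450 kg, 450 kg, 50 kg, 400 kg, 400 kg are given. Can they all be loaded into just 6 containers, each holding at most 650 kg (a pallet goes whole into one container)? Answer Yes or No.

A valid assignment using 5 containers:
  container 1: 450 + 200 = 650
  container 2: 450 + 50 + 50 = 550
  container 3: 400 = 400
  container 4: 400 = 400
  container 5: 400 = 400
That uses only 5 ≤ 6, so 6 containers are enough.

Yes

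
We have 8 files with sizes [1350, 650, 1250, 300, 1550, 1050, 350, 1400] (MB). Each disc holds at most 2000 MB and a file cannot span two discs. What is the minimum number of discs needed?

Total = 1550 + 1400 + 1350 + 1250 + 1050 + 650 + 350 + 300 = 7900 MB.
Lower bound: ⌈7900/2000⌉ = 4 discs.
Also, 5 files each exceed 1000 MB, and no two of those can share a disc, so at least 5 discs are needed.
A packing using 5 discs:
  disc 1: 1550 + 350 = 1900
  disc 2: 1400 + 300 = 1700
  disc 3: 1350 + 650 = 2000
  disc 4: 1250 = 1250
  disc 5: 1050 = 1050
This matches the lower bound, so 5 is optimal.

5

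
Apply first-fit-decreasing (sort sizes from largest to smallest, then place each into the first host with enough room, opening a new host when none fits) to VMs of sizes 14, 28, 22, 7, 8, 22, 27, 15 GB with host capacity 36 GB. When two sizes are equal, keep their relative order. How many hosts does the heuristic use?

5

Sorted descending: 28, 27, 22, 22, 15, 14, 8, 7.
  28 → host 1 (new)  [load 28/36]
  27 → host 2 (new)  [load 27/36]
  22 → host 3 (new)  [load 22/36]
  22 → host 4 (new)  [load 22/36]
  15 → host 5 (new)  [load 15/36]
  14 → host 3  [load 36/36]
  8 → host 1  [load 36/36]
  7 → host 2  [load 34/36]
5 hosts opened.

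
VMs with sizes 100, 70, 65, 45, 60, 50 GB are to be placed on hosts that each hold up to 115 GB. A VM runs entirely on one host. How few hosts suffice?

Total = 100 + 70 + 65 + 60 + 50 + 45 = 390 GB.
Lower bound: ⌈390/115⌉ = 4 hosts.
A packing using 4 hosts:
  host 1: 100 = 100
  host 2: 70 + 45 = 115
  host 3: 65 + 50 = 115
  host 4: 60 = 60
This matches the lower bound, so 4 is optimal.

4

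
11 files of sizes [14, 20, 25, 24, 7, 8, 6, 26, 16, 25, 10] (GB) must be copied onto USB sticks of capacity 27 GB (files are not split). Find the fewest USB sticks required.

Total = 26 + 25 + 25 + 24 + 20 + 16 + 14 + 10 + 8 + 7 + 6 = 181 GB.
Lower bound: ⌈181/27⌉ = 7 USB sticks.
A packing using 8 USB sticks:
  USB stick 1: 26 = 26
  USB stick 2: 25 = 25
  USB stick 3: 25 = 25
  USB stick 4: 24 = 24
  USB stick 5: 20 + 7 = 27
  USB stick 6: 16 + 10 = 26
  USB stick 7: 14 + 8 = 22
  USB stick 8: 6 = 6
No arrangement into 7 USB sticks stays within capacity, so 8 is optimal.

8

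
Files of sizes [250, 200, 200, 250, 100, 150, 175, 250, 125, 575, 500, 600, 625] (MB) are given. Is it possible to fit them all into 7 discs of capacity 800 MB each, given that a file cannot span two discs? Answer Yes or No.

Yes

A valid assignment using 6 discs:
  disc 1: 625 + 175 = 800
  disc 2: 600 + 200 = 800
  disc 3: 575 + 200 = 775
  disc 4: 500 + 250 = 750
  disc 5: 250 + 250 + 150 + 125 = 775
  disc 6: 100 = 100
That uses only 6 ≤ 7, so 7 discs are enough.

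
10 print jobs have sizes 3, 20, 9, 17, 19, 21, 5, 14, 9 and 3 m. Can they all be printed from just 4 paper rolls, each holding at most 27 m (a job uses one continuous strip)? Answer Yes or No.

No

Total = 120 m; ⌈120/27⌉ = 5.
At least 5 paper rolls are required, but only 4 are allowed.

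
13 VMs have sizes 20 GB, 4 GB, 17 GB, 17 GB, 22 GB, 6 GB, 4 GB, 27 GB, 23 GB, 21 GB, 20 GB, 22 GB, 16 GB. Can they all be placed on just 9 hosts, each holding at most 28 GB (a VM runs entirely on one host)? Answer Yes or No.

Total = 219 GB; ⌈219/28⌉ = 8.
10 VMs each exceed half the capacity and cannot share a host, forcing at least 10 hosts.
At least 10 hosts are required, but only 9 are allowed.

No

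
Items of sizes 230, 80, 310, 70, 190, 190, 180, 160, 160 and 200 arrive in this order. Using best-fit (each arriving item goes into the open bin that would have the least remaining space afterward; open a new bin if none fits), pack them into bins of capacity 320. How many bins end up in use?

7

  230 → bin 1 (new)  [load 230/320]
  80 → bin 1  [load 310/320]
  310 → bin 2 (new)  [load 310/320]
  70 → bin 3 (new)  [load 70/320]
  190 → bin 3  [load 260/320]
  190 → bin 4 (new)  [load 190/320]
  180 → bin 5 (new)  [load 180/320]
  160 → bin 6 (new)  [load 160/320]
  160 → bin 6  [load 320/320]
  200 → bin 7 (new)  [load 200/320]
7 bins opened.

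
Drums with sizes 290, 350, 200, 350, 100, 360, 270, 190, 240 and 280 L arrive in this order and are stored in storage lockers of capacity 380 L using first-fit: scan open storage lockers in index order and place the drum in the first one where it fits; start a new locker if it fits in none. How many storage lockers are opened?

9

  290 → locker 1 (new)  [load 290/380]
  350 → locker 2 (new)  [load 350/380]
  200 → locker 3 (new)  [load 200/380]
  350 → locker 4 (new)  [load 350/380]
  100 → locker 3  [load 300/380]
  360 → locker 5 (new)  [load 360/380]
  270 → locker 6 (new)  [load 270/380]
  190 → locker 7 (new)  [load 190/380]
  240 → locker 8 (new)  [load 240/380]
  280 → locker 9 (new)  [load 280/380]
9 storage lockers opened.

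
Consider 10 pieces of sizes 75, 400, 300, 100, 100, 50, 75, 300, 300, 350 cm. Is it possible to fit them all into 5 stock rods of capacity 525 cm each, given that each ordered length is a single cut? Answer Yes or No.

A valid assignment using 5 stock rods:
  stock rod 1: 400 + 100 = 500
  stock rod 2: 350 + 100 + 75 = 525
  stock rod 3: 300 + 75 + 50 = 425
  stock rod 4: 300 = 300
  stock rod 5: 300 = 300
Every load is within 525 cm, so 5 stock rods suffice.

Yes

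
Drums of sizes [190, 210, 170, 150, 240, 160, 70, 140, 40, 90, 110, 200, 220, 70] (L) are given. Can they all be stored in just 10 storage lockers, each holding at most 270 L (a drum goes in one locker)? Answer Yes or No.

Yes

A valid assignment using 9 storage lockers:
  locker 1: 240 = 240
  locker 2: 220 + 40 = 260
  locker 3: 210 = 210
  locker 4: 200 + 70 = 270
  locker 5: 190 + 70 = 260
  locker 6: 170 + 90 = 260
  locker 7: 160 + 110 = 270
  locker 8: 150 = 150
  locker 9: 140 = 140
That uses only 9 ≤ 10, so 10 storage lockers are enough.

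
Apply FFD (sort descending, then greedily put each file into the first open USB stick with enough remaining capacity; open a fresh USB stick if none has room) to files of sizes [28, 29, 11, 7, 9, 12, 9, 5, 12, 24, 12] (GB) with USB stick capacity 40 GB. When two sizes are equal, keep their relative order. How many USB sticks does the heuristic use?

Sorted descending: 29, 28, 24, 12, 12, 12, 11, 9, 9, 7, 5.
  29 → USB stick 1 (new)  [load 29/40]
  28 → USB stick 2 (new)  [load 28/40]
  24 → USB stick 3 (new)  [load 24/40]
  12 → USB stick 2  [load 40/40]
  12 → USB stick 3  [load 36/40]
  12 → USB stick 4 (new)  [load 12/40]
  11 → USB stick 1  [load 40/40]
  9 → USB stick 4  [load 21/40]
  9 → USB stick 4  [load 30/40]
  7 → USB stick 4  [load 37/40]
  5 → USB stick 5 (new)  [load 5/40]
5 USB sticks opened.

5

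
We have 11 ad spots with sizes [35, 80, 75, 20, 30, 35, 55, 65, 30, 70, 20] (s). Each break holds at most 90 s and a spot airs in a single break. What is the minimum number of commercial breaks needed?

Total = 80 + 75 + 70 + 65 + 55 + 35 + 35 + 30 + 30 + 20 + 20 = 515 s.
Lower bound: ⌈515/90⌉ = 6 commercial breaks.
A packing using 7 commercial breaks:
  break 1: 80 = 80
  break 2: 75 = 75
  break 3: 70 + 20 = 90
  break 4: 65 + 20 = 85
  break 5: 55 + 35 = 90
  break 6: 35 + 30 = 65
  break 7: 30 = 30
No arrangement into 6 commercial breaks stays within capacity, so 7 is optimal.

7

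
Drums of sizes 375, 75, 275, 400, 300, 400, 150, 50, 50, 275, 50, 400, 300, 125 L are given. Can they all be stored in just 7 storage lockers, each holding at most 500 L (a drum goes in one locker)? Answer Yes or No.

Total = 3225 L; ⌈3225/500⌉ = 7.
8 drums each exceed half the capacity and cannot share a locker, forcing at least 8 storage lockers.
At least 8 storage lockers are required, but only 7 are allowed.

No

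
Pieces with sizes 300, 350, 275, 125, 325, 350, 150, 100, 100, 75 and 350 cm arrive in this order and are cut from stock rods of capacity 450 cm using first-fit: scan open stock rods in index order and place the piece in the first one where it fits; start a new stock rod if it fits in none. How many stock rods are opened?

6

  300 → stock rod 1 (new)  [load 300/450]
  350 → stock rod 2 (new)  [load 350/450]
  275 → stock rod 3 (new)  [load 275/450]
  125 → stock rod 1  [load 425/450]
  325 → stock rod 4 (new)  [load 325/450]
  350 → stock rod 5 (new)  [load 350/450]
  150 → stock rod 3  [load 425/450]
  100 → stock rod 2  [load 450/450]
  100 → stock rod 4  [load 425/450]
  75 → stock rod 5  [load 425/450]
  350 → stock rod 6 (new)  [load 350/450]
6 stock rods opened.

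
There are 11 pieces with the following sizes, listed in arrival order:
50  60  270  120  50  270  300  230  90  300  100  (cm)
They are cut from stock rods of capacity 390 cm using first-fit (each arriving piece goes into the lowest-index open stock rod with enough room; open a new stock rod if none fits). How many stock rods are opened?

  50 → stock rod 1 (new)  [load 50/390]
  60 → stock rod 1  [load 110/390]
  270 → stock rod 1  [load 380/390]
  120 → stock rod 2 (new)  [load 120/390]
  50 → stock rod 2  [load 170/390]
  270 → stock rod 3 (new)  [load 270/390]
  300 → stock rod 4 (new)  [load 300/390]
  230 → stock rod 5 (new)  [load 230/390]
  90 → stock rod 2  [load 260/390]
  300 → stock rod 6 (new)  [load 300/390]
  100 → stock rod 2  [load 360/390]
6 stock rods opened.

6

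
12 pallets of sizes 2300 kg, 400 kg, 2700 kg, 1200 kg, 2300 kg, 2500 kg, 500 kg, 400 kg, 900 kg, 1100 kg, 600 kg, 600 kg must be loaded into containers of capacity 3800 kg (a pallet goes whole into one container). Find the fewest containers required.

5

Total = 2700 + 2500 + 2300 + 2300 + 1200 + 1100 + 900 + 600 + 600 + 500 + 400 + 400 = 15500 kg.
Lower bound: ⌈15500/3800⌉ = 5 containers.
A packing using 5 containers:
  container 1: 2700 + 1100 = 3800
  container 2: 2500 + 1200 = 3700
  container 3: 2300 + 900 + 600 = 3800
  container 4: 2300 + 600 + 500 + 400 = 3800
  container 5: 400 = 400
This matches the lower bound, so 5 is optimal.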